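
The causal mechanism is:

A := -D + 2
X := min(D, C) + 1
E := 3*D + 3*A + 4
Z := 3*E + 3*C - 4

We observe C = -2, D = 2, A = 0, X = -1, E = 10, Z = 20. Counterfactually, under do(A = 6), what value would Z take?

The intervention breaks the incoming arrows to A: A := -D + 2 no longer applies, and A = 6.
E = 3*D + 3*A + 4  [with D=2, A=6]  = 28
Z = 3*E + 3*C - 4  [with E=28, C=-2]  = 74

74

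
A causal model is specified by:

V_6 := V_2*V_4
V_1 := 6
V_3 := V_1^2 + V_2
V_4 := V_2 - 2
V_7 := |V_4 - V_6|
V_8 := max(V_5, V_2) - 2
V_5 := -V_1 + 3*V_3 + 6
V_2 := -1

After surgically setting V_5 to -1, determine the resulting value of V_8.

do(V_5=-1) replaces the equation V_5 := -V_1 + 3*V_3 + 6 with the constant V_5 = -1.
V_8 = max(V_5, V_2) - 2  [with V_5=-1, V_2=-1]  = -3

-3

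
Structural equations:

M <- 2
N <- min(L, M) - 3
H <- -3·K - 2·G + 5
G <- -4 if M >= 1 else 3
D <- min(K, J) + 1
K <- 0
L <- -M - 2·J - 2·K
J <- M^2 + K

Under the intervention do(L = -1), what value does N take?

Intervening sets L = -1 and removes its equation (L <- -M - 2·J - 2·K).
N = min(L, M) - 3  [with L=-1, M=2]  = -4

-4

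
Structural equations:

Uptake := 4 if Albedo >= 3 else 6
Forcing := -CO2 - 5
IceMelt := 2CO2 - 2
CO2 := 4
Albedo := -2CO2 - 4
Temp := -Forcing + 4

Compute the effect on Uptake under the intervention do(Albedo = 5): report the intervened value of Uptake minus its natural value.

The intervention breaks the incoming arrows to Albedo: Albedo := -2CO2 - 4 no longer applies, and Albedo = 5.
Uptake = 4 if Albedo >= 3 else 6  [with Albedo=5]  = 4
Without intervention: Albedo = -2CO2 - 4  [with CO2=4]  = -12; Uptake = 4 if Albedo >= 3 else 6  [with Albedo=-12]  = 6.
Change = 4 − 6 = -2.

-2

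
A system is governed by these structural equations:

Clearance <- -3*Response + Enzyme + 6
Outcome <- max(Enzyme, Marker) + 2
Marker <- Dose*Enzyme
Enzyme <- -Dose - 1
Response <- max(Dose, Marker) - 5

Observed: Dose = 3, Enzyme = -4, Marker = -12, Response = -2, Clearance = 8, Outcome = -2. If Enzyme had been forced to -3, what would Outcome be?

Under do(Enzyme=-3), the mechanism Enzyme <- -Dose - 1 is discarded; Enzyme is fixed at -3.
Marker = Dose*Enzyme  [with Dose=3, Enzyme=-3]  = -9
Outcome = max(Enzyme, Marker) + 2  [with Enzyme=-3, Marker=-9]  = -1

-1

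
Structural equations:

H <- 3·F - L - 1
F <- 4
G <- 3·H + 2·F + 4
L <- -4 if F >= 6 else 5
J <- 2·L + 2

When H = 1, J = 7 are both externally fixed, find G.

The joint intervention fixes H = 1, J = 7, removing each variable's own equation.
G = 3·H + 2·F + 4  [with H=1, F=4]  = 15

15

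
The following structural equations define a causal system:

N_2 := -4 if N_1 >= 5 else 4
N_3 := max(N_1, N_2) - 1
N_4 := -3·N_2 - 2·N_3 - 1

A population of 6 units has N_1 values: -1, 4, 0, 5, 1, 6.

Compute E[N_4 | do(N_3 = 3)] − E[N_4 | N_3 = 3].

Under do(N_3=3), N_3's equation is replaced by N_3=3 for every unit. Per-unit N_4: -19, -19, -19, 5, -19, 5. Mean = -11.
Conditioning on N_3=3 selects the 4 unit(s) with N_1 ∈ {-1, 4, 0, 1}. Their N_4 values: -19, -19, -19, -19. Mean = -19.
Difference = -11 − (-19) = 8.

8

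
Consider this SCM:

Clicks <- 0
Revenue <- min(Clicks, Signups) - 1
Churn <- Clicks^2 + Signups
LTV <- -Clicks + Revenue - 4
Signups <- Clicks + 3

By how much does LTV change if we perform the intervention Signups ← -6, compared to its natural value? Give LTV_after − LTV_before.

do(Signups=-6) replaces the equation Signups <- Clicks + 3 with the constant Signups = -6.
Revenue = min(Clicks, Signups) - 1  [with Clicks=0, Signups=-6]  = -7
LTV = -Clicks + Revenue - 4  [with Clicks=0, Revenue=-7]  = -11
Without intervention: Signups = Clicks + 3  [with Clicks=0]  = 3; Revenue = min(Clicks, Signups) - 1  [with Clicks=0, Signups=3]  = -1; LTV = -Clicks + Revenue - 4  [with Clicks=0, Revenue=-1]  = -5.
Change = -11 − (-5) = -6.

-6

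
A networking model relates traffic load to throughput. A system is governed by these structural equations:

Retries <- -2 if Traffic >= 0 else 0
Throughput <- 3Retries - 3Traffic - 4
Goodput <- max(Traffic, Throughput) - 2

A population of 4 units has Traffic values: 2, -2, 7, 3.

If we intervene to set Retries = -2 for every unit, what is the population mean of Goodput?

0.5

Under do(Retries=-2), Retries's equation is replaced by Retries=-2 for every unit. Per-unit Goodput: 0, -4, 5, 1. Mean = 0.5.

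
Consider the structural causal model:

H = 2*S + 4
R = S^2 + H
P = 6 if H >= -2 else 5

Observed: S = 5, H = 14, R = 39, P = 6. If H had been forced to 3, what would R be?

The intervention breaks the incoming arrows to H: H = 2*S + 4 no longer applies, and H = 3.
R = S^2 + H  [with S=5, H=3]  = 28

28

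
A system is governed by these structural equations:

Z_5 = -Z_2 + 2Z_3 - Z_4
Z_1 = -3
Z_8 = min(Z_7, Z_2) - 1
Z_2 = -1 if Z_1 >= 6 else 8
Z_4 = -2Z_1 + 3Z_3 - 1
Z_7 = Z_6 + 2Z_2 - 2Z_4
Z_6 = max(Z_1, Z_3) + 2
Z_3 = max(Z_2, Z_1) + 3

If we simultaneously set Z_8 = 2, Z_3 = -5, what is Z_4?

Under do(Z_8 = 2, Z_3 = -5), each intervened variable's structural equation is replaced by its fixed value.
Z_4 = -2Z_1 + 3Z_3 - 1  [with Z_1=-3, Z_3=-5]  = -10

-10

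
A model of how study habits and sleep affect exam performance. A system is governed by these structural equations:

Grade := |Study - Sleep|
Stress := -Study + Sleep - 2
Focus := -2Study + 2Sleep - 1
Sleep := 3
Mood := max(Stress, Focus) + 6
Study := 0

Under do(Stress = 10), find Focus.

5

The intervention breaks the incoming arrows to Stress: Stress := -Study + Sleep - 2 no longer applies, and Stress = 10.
Focus is not downstream of the intervention, so its value is determined by the original equations.
Focus = -2Study + 2Sleep - 1  [with Study=0, Sleep=3]  = 5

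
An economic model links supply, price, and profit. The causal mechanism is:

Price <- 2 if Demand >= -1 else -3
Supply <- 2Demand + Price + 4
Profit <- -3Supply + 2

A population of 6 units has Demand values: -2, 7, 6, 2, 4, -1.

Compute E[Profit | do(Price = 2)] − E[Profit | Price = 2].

do(Price=2) breaks Price's dependence on Demand. With Price=2 fixed, Profit across the units is -4, -58, -52, -28, -40, -10, mean -32.
Observing Price=2 restricts to units where Price's equation naturally yields 2: Demand ∈ {7, 6, 2, 4, -1}. In that subpopulation Profit = -58, -52, -28, -40, -10, mean -37.6.
Difference = -32 − (-37.6) = 5.6.

5.6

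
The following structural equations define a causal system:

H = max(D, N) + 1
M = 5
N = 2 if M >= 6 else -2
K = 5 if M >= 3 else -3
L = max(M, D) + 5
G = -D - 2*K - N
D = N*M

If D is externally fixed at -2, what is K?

The intervention breaks the incoming arrows to D: D = N*M no longer applies, and D = -2.
No directed path runs from D to K, so K keeps its natural value.
K = 5 if M >= 3 else -3  [with M=5]  = 5

5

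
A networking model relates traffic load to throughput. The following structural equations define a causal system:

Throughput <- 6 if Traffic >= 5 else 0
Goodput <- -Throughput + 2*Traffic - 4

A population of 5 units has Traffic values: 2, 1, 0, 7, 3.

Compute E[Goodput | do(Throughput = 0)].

1.2

Under do(Throughput=0), Throughput's equation is replaced by Throughput=0 for every unit. Per-unit Goodput: 0, -2, -4, 10, 2. Mean = 1.2.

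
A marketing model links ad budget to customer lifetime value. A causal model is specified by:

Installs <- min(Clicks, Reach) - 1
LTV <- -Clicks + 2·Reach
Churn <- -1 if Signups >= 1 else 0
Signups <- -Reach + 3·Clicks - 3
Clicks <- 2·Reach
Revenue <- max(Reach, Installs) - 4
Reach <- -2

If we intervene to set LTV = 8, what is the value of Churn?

0

The intervention breaks the incoming arrows to LTV: LTV <- -Clicks + 2·Reach no longer applies, and LTV = 8.
Churn is not downstream of the intervention, so its value is determined by the original equations.
Clicks = 2·Reach  [with Reach=-2]  = -4
Signups = -Reach + 3·Clicks - 3  [with Reach=-2, Clicks=-4]  = -13
Churn = -1 if Signups >= 1 else 0  [with Signups=-13]  = 0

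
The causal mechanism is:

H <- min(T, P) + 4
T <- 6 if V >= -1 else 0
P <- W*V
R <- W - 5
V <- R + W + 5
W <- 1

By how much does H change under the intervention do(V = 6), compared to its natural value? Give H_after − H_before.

4

The intervention breaks the incoming arrows to V: V <- R + W + 5 no longer applies, and V = 6.
P = W*V  [with W=1, V=6]  = 6
T = 6 if V >= -1 else 0  [with V=6]  = 6
H = min(T, P) + 4  [with T=6, P=6]  = 10
Without intervention: R = W - 5  [with W=1]  = -4; V = R + W + 5  [with R=-4, W=1]  = 2; P = W*V  [with W=1, V=2]  = 2; T = 6 if V >= -1 else 0  [with V=2]  = 6; H = min(T, P) + 4  [with T=6, P=2]  = 6.
Change = 10 − 6 = 4.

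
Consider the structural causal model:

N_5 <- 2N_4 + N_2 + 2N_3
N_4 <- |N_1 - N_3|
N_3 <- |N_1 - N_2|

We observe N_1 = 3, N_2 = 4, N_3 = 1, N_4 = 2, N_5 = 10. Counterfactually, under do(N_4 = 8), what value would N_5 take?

22

Intervening sets N_4 = 8 and removes its equation (N_4 <- |N_1 - N_3|).
N_3 = |N_1 - N_2|  [with N_1=3, N_2=4]  = 1
N_5 = 2N_4 + N_2 + 2N_3  [with N_4=8, N_2=4, N_3=1]  = 22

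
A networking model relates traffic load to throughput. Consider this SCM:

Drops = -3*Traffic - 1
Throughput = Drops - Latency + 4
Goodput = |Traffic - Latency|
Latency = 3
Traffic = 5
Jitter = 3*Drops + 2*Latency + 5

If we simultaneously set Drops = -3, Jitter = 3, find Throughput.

Setting Drops = -3, Jitter = 3 by intervention discards those variables' equations.
Throughput = Drops - Latency + 4  [with Drops=-3, Latency=3]  = -2

-2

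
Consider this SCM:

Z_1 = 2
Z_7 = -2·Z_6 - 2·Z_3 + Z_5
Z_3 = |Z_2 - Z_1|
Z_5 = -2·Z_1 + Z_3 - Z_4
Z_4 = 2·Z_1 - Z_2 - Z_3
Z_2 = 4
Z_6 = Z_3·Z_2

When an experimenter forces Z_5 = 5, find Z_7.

-15

Under do(Z_5=5), the mechanism Z_5 = -2·Z_1 + Z_3 - Z_4 is discarded; Z_5 is fixed at 5.
Z_3 = |Z_2 - Z_1|  [with Z_2=4, Z_1=2]  = 2
Z_6 = Z_3·Z_2  [with Z_3=2, Z_2=4]  = 8
Z_7 = -2·Z_6 - 2·Z_3 + Z_5  [with Z_6=8, Z_3=2, Z_5=5]  = -15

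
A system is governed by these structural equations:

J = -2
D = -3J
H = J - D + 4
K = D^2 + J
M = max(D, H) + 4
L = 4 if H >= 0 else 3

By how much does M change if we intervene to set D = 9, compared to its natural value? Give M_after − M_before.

do(D=9) replaces the equation D = -3J with the constant D = 9.
H = J - D + 4  [with J=-2, D=9]  = -7
M = max(D, H) + 4  [with D=9, H=-7]  = 13
Without intervention: D = -3J  [with J=-2]  = 6; H = J - D + 4  [with J=-2, D=6]  = -4; M = max(D, H) + 4  [with D=6, H=-4]  = 10.
Change = 13 − 10 = 3.

3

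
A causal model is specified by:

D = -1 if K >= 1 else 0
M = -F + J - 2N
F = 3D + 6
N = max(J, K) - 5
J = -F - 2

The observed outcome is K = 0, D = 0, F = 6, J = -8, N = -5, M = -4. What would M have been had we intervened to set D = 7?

Under do(D=7), the mechanism D = -1 if K >= 1 else 0 is discarded; D is fixed at 7.
F = 3D + 6  [with D=7]  = 27
J = -F - 2  [with F=27]  = -29
N = max(J, K) - 5  [with J=-29, K=0]  = -5
M = -F + J - 2N  [with F=27, J=-29, N=-5]  = -46

-46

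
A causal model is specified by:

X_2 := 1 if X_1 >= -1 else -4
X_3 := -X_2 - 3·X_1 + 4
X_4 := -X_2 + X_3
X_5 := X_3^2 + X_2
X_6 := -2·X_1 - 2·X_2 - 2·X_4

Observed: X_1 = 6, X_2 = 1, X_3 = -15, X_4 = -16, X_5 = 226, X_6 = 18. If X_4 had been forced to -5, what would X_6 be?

-4

Under do(X_4=-5), the mechanism X_4 := -X_2 + X_3 is discarded; X_4 is fixed at -5.
X_2 = 1 if X_1 >= -1 else -4  [with X_1=6]  = 1
X_6 = -2·X_1 - 2·X_2 - 2·X_4  [with X_1=6, X_2=1, X_4=-5]  = -4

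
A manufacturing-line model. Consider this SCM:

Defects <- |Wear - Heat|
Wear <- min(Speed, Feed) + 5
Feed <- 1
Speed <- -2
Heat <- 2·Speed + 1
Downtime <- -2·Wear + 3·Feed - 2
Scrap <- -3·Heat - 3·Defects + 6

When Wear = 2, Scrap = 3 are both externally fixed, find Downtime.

Setting Wear = 2, Scrap = 3 by intervention discards those variables' equations.
Downtime = -2·Wear + 3·Feed - 2  [with Wear=2, Feed=1]  = -3

-3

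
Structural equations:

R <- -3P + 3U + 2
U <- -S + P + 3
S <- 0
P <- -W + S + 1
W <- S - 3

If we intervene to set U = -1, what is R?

-13

Intervening sets U = -1 and removes its equation (U <- -S + P + 3).
W = S - 3  [with S=0]  = -3
P = -W + S + 1  [with W=-3, S=0]  = 4
R = -3P + 3U + 2  [with P=4, U=-1]  = -13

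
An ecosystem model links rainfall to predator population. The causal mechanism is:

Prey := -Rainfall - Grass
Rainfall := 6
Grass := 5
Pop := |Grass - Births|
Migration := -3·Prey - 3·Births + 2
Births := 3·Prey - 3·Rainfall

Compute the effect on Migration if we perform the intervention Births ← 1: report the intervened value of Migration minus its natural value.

-156

Intervening sets Births = 1 and removes its equation (Births := 3·Prey - 3·Rainfall).
Prey = -Rainfall - Grass  [with Rainfall=6, Grass=5]  = -11
Migration = -3·Prey - 3·Births + 2  [with Prey=-11, Births=1]  = 32
Without intervention: Prey = -Rainfall - Grass  [with Rainfall=6, Grass=5]  = -11; Births = 3·Prey - 3·Rainfall  [with Prey=-11, Rainfall=6]  = -51; Migration = -3·Prey - 3·Births + 2  [with Prey=-11, Births=-51]  = 188.
Change = 32 − 188 = -156.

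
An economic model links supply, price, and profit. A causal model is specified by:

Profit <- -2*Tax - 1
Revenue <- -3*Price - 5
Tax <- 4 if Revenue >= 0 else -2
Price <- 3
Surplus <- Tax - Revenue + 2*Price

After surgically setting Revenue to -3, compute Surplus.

7

do(Revenue=-3) replaces the equation Revenue <- -3*Price - 5 with the constant Revenue = -3.
Tax = 4 if Revenue >= 0 else -2  [with Revenue=-3]  = -2
Surplus = Tax - Revenue + 2*Price  [with Tax=-2, Revenue=-3, Price=3]  = 7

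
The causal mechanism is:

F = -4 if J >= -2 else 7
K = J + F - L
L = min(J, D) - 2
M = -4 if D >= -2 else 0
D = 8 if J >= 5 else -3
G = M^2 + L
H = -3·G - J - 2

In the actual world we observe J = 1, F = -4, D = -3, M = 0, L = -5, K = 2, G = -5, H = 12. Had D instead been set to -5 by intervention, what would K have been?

The intervention breaks the incoming arrows to D: D = 8 if J >= 5 else -3 no longer applies, and D = -5.
F = -4 if J >= -2 else 7  [with J=1]  = -4
L = min(J, D) - 2  [with J=1, D=-5]  = -7
K = J + F - L  [with J=1, F=-4, L=-7]  = 4

4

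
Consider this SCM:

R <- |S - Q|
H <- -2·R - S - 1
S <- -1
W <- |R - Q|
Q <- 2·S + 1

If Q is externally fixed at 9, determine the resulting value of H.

-20

Under do(Q=9), the mechanism Q <- 2·S + 1 is discarded; Q is fixed at 9.
R = |S - Q|  [with S=-1, Q=9]  = 10
H = -2·R - S - 1  [with R=10, S=-1]  = -20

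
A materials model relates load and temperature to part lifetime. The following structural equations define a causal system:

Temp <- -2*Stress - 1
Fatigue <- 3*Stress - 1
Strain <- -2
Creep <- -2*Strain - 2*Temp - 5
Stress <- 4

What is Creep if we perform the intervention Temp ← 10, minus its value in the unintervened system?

The intervention breaks the incoming arrows to Temp: Temp <- -2*Stress - 1 no longer applies, and Temp = 10.
Creep = -2*Strain - 2*Temp - 5  [with Strain=-2, Temp=10]  = -21
Without intervention: Temp = -2*Stress - 1  [with Stress=4]  = -9; Creep = -2*Strain - 2*Temp - 5  [with Strain=-2, Temp=-9]  = 17.
Change = -21 − 17 = -38.

-38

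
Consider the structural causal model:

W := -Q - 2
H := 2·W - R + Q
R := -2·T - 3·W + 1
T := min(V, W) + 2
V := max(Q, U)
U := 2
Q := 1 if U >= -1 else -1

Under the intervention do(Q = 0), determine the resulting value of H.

Under do(Q=0), the mechanism Q := 1 if U >= -1 else -1 is discarded; Q is fixed at 0.
V = max(Q, U)  [with Q=0, U=2]  = 2
W = -Q - 2  [with Q=0]  = -2
T = min(V, W) + 2  [with V=2, W=-2]  = 0
R = -2·T - 3·W + 1  [with T=0, W=-2]  = 7
H = 2·W - R + Q  [with W=-2, R=7, Q=0]  = -11

-11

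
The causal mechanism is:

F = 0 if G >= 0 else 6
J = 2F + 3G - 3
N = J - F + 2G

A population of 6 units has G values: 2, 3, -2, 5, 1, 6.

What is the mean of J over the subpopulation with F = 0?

7.2

E[J|F=0] averages over only the 5 units with F=0 (G = 2, 3, 5, 1, 6): J = 3, 6, 12, 0, 15, mean 7.2.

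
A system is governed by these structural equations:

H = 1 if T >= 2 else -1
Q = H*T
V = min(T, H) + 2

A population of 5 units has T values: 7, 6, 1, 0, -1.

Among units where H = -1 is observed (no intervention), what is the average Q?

Conditioning on H=-1 selects the 3 unit(s) with T ∈ {1, 0, -1}. Their Q values: -1, 0, 1. Mean = 0.

0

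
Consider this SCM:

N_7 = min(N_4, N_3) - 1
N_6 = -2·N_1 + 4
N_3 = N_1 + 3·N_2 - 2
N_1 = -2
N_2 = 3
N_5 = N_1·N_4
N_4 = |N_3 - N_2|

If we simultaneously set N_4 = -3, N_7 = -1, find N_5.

6

Setting N_4 = -3, N_7 = -1 by intervention discards those variables' equations.
N_5 = N_1·N_4  [with N_1=-2, N_4=-3]  = 6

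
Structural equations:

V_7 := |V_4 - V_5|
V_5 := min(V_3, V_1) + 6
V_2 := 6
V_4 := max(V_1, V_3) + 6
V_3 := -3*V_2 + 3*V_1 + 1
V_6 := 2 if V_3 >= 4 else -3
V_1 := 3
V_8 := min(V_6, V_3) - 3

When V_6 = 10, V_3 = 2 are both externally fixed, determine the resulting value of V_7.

1

Under do(V_6 = 10, V_3 = 2), each intervened variable's structural equation is replaced by its fixed value.
V_4 = max(V_1, V_3) + 6  [with V_1=3, V_3=2]  = 9
V_5 = min(V_3, V_1) + 6  [with V_3=2, V_1=3]  = 8
V_7 = |V_4 - V_5|  [with V_4=9, V_5=8]  = 1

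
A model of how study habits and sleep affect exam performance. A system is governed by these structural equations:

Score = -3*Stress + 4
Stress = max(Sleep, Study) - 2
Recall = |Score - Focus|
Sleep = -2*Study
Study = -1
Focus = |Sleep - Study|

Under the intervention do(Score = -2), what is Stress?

do(Score=-2) replaces the equation Score = -3*Stress + 4 with the constant Score = -2.
Stress is not downstream of the intervention, so its value is determined by the original equations.
Sleep = -2*Study  [with Study=-1]  = 2
Stress = max(Sleep, Study) - 2  [with Sleep=2, Study=-1]  = 0

0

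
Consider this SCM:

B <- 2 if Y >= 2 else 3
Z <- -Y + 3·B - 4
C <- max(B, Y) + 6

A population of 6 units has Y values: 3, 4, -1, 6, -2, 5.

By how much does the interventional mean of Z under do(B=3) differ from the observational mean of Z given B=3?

do(B=3) breaks B's dependence on Y. With B=3 fixed, Z across the units is 2, 1, 6, -1, 7, 0, mean 2.5.
Conditioning on B=3 selects the 2 unit(s) with Y ∈ {-1, -2}. Their Z values: 6, 7. Mean = 6.5.
Difference = 2.5 − 6.5 = -4.

-4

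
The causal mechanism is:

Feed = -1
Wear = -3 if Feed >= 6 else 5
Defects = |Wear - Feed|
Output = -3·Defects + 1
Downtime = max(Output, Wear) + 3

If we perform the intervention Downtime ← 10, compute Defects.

6

do(Downtime=10) replaces the equation Downtime = max(Output, Wear) + 3 with the constant Downtime = 10.
Defects is not downstream of the intervention, so its value is determined by the original equations.
Wear = -3 if Feed >= 6 else 5  [with Feed=-1]  = 5
Defects = |Wear - Feed|  [with Wear=5, Feed=-1]  = 6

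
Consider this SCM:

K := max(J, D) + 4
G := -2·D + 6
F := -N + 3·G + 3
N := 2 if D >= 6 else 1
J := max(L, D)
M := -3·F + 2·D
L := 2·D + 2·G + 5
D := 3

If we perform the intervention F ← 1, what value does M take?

Intervening sets F = 1 and removes its equation (F := -N + 3·G + 3).
M = -3·F + 2·D  [with F=1, D=3]  = 3

3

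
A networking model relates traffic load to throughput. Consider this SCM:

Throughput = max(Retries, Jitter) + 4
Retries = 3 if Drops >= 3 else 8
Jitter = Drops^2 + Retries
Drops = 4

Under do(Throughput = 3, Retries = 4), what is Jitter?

20

Setting Throughput = 3, Retries = 4 by intervention discards those variables' equations.
Jitter = Drops^2 + Retries  [with Drops=4, Retries=4]  = 20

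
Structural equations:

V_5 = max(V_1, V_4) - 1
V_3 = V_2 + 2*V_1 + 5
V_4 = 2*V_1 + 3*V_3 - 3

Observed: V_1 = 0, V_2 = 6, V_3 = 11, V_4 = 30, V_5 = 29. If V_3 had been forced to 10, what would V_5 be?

do(V_3=10) replaces the equation V_3 = V_2 + 2*V_1 + 5 with the constant V_3 = 10.
V_4 = 2*V_1 + 3*V_3 - 3  [with V_1=0, V_3=10]  = 27
V_5 = max(V_1, V_4) - 1  [with V_1=0, V_4=27]  = 26

26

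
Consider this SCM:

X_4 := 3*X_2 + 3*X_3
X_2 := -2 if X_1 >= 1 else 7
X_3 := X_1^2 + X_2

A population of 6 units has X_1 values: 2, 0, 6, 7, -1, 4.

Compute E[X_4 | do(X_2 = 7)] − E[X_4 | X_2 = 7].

Every unit gets X_2=7 under the intervention. X_4 values become 54, 42, 150, 189, 45, 90; E[X_4|do(X_2=7)] = 95.
Conditioning on X_2=7 selects the 2 unit(s) with X_1 ∈ {0, -1}. Their X_4 values: 42, 45. Mean = 43.5.
Difference = 95 − 43.5 = 51.5.

51.5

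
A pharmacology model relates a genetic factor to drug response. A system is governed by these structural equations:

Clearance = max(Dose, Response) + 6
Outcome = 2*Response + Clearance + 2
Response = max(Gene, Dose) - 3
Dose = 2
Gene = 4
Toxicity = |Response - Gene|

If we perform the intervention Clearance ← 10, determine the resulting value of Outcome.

14

The intervention breaks the incoming arrows to Clearance: Clearance = max(Dose, Response) + 6 no longer applies, and Clearance = 10.
Response = max(Gene, Dose) - 3  [with Gene=4, Dose=2]  = 1
Outcome = 2*Response + Clearance + 2  [with Response=1, Clearance=10]  = 14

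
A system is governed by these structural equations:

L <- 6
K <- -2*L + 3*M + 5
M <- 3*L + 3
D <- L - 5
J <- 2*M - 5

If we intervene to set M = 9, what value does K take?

The intervention breaks the incoming arrows to M: M <- 3*L + 3 no longer applies, and M = 9.
K = -2*L + 3*M + 5  [with L=6, M=9]  = 20

20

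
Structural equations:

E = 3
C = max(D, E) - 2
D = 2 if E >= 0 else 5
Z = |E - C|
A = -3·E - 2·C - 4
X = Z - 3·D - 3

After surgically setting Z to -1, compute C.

do(Z=-1) replaces the equation Z = |E - C| with the constant Z = -1.
C is not downstream of the intervention, so its value is determined by the original equations.
D = 2 if E >= 0 else 5  [with E=3]  = 2
C = max(D, E) - 2  [with D=2, E=3]  = 1

1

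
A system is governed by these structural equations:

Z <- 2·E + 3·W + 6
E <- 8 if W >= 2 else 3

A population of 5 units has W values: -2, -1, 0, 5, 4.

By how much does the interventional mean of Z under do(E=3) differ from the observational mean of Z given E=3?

Every unit gets E=3 under the intervention. Z values become 6, 9, 12, 27, 24; E[Z|do(E=3)] = 15.6.
Conditioning on E=3 selects the 3 unit(s) with W ∈ {-2, -1, 0}. Their Z values: 6, 9, 12. Mean = 9.
Difference = 15.6 − 9 = 6.6.

6.6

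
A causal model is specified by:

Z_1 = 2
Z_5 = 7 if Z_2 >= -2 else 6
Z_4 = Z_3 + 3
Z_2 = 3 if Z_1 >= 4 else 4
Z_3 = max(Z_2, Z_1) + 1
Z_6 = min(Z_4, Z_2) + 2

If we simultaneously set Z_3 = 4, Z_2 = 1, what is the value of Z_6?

3

Setting Z_3 = 4, Z_2 = 1 by intervention discards those variables' equations.
Z_4 = Z_3 + 3  [with Z_3=4]  = 7
Z_6 = min(Z_4, Z_2) + 2  [with Z_4=7, Z_2=1]  = 3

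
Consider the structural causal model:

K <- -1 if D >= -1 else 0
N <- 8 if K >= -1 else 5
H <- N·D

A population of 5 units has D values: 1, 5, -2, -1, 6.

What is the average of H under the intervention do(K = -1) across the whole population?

14.4

The intervention sets K=-1 in all 5 units regardless of D. Recomputing H per unit gives 8, 40, -16, -8, 48; average 14.4.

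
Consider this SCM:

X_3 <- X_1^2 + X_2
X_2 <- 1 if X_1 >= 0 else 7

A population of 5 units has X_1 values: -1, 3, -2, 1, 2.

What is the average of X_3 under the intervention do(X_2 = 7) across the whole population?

10.8

Every unit gets X_2=7 under the intervention. X_3 values become 8, 16, 11, 8, 11; E[X_3|do(X_2=7)] = 10.8.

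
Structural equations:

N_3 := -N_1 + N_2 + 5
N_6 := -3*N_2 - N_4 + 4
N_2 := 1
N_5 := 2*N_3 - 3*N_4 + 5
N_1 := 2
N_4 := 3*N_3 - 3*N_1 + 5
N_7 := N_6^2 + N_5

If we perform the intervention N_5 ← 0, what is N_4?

The intervention breaks the incoming arrows to N_5: N_5 := 2*N_3 - 3*N_4 + 5 no longer applies, and N_5 = 0.
Since N_4 is not a descendant of the intervened variable, it is unaffected.
N_3 = -N_1 + N_2 + 5  [with N_1=2, N_2=1]  = 4
N_4 = 3*N_3 - 3*N_1 + 5  [with N_3=4, N_1=2]  = 11

11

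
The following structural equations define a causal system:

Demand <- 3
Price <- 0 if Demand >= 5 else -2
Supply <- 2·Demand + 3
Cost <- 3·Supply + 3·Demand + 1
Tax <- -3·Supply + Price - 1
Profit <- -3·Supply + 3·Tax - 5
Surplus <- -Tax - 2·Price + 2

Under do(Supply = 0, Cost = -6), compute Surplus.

9

Under do(Supply = 0, Cost = -6), each intervened variable's structural equation is replaced by its fixed value.
Price = 0 if Demand >= 5 else -2  [with Demand=3]  = -2
Tax = -3·Supply + Price - 1  [with Supply=0, Price=-2]  = -3
Surplus = -Tax - 2·Price + 2  [with Tax=-3, Price=-2]  = 9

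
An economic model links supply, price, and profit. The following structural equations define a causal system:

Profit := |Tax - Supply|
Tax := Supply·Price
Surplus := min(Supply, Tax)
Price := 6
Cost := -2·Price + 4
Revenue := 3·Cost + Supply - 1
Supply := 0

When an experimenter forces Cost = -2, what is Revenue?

The intervention breaks the incoming arrows to Cost: Cost := -2·Price + 4 no longer applies, and Cost = -2.
Revenue = 3·Cost + Supply - 1  [with Cost=-2, Supply=0]  = -7

-7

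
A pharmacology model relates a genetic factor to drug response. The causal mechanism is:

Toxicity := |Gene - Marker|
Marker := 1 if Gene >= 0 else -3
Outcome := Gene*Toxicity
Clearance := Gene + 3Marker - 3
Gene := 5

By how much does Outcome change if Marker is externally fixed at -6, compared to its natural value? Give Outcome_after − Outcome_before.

do(Marker=-6) replaces the equation Marker := 1 if Gene >= 0 else -3 with the constant Marker = -6.
Toxicity = |Gene - Marker|  [with Gene=5, Marker=-6]  = 11
Outcome = Gene*Toxicity  [with Gene=5, Toxicity=11]  = 55
Without intervention: Marker = 1 if Gene >= 0 else -3  [with Gene=5]  = 1; Toxicity = |Gene - Marker|  [with Gene=5, Marker=1]  = 4; Outcome = Gene*Toxicity  [with Gene=5, Toxicity=4]  = 20.
Change = 55 − 20 = 35.

35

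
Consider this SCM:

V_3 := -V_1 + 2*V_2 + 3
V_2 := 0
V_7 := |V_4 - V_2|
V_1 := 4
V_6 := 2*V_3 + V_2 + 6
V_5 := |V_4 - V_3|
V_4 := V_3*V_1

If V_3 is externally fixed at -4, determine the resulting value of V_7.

16

The intervention breaks the incoming arrows to V_3: V_3 := -V_1 + 2*V_2 + 3 no longer applies, and V_3 = -4.
V_4 = V_3*V_1  [with V_3=-4, V_1=4]  = -16
V_7 = |V_4 - V_2|  [with V_4=-16, V_2=0]  = 16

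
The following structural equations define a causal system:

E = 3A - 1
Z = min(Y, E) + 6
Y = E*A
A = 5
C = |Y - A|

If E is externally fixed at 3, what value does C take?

do(E=3) replaces the equation E = 3A - 1 with the constant E = 3.
Y = E*A  [with E=3, A=5]  = 15
C = |Y - A|  [with Y=15, A=5]  = 10

10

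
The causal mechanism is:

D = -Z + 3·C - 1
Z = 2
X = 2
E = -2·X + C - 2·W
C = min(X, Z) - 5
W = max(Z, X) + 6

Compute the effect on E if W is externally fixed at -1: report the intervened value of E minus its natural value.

The intervention breaks the incoming arrows to W: W = max(Z, X) + 6 no longer applies, and W = -1.
C = min(X, Z) - 5  [with X=2, Z=2]  = -3
E = -2·X + C - 2·W  [with X=2, C=-3, W=-1]  = -5
Without intervention: W = max(Z, X) + 6  [with Z=2, X=2]  = 8; C = min(X, Z) - 5  [with X=2, Z=2]  = -3; E = -2·X + C - 2·W  [with X=2, C=-3, W=8]  = -23.
Change = -5 − (-23) = 18.

18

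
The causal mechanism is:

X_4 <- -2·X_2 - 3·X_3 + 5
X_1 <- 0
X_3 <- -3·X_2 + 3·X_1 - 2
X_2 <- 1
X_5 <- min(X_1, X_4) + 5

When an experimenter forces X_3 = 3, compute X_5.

do(X_3=3) replaces the equation X_3 <- -3·X_2 + 3·X_1 - 2 with the constant X_3 = 3.
X_4 = -2·X_2 - 3·X_3 + 5  [with X_2=1, X_3=3]  = -6
X_5 = min(X_1, X_4) + 5  [with X_1=0, X_4=-6]  = -1

-1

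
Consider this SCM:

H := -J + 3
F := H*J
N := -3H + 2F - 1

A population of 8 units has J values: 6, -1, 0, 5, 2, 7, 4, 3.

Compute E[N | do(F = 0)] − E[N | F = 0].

Under do(F=0), F's equation is replaced by F=0 for every unit. Per-unit N: 8, -13, -10, 5, -4, 11, 2, -1. Mean = -0.25.
Observing F=0 restricts to units where F's equation naturally yields 0: J ∈ {0, 3}. In that subpopulation N = -10, -1, mean -5.5.
Difference = -0.25 − (-5.5) = 5.25.

5.25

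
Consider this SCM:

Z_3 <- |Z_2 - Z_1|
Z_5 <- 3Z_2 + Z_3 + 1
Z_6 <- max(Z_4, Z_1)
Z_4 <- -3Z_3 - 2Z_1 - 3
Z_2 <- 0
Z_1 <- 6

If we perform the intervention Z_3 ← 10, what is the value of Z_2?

Under do(Z_3=10), the mechanism Z_3 <- |Z_2 - Z_1| is discarded; Z_3 is fixed at 10.
Since Z_2 is not a descendant of the intervened variable, it is unaffected.

0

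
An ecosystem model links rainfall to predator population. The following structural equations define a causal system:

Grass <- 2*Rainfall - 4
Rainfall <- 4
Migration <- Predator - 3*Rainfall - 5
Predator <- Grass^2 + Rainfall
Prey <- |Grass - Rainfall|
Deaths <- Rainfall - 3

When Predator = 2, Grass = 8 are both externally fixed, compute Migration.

The joint intervention fixes Predator = 2, Grass = 8, removing each variable's own equation.
Migration = Predator - 3*Rainfall - 5  [with Predator=2, Rainfall=4]  = -15

-15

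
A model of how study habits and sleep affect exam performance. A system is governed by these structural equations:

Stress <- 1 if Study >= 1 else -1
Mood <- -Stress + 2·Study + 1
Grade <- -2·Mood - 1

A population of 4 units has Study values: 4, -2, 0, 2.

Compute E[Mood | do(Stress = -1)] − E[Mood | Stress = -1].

4

Under do(Stress=-1), Stress's equation is replaced by Stress=-1 for every unit. Per-unit Mood: 10, -2, 2, 6. Mean = 4.
Conditioning on Stress=-1 selects the 2 unit(s) with Study ∈ {-2, 0}. Their Mood values: -2, 2. Mean = 0.
Difference = 4 − 0 = 4.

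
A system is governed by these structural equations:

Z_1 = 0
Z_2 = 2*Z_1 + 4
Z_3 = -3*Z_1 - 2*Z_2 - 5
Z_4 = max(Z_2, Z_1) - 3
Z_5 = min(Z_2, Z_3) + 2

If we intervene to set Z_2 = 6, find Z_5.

-15

do(Z_2=6) replaces the equation Z_2 = 2*Z_1 + 4 with the constant Z_2 = 6.
Z_3 = -3*Z_1 - 2*Z_2 - 5  [with Z_1=0, Z_2=6]  = -17
Z_5 = min(Z_2, Z_3) + 2  [with Z_2=6, Z_3=-17]  = -15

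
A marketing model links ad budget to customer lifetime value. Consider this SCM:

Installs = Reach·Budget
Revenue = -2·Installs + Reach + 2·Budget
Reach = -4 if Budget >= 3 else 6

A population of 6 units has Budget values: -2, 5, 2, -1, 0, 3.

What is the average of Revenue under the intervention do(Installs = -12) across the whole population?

Under do(Installs=-12), Installs's equation is replaced by Installs=-12 for every unit. Per-unit Revenue: 26, 30, 34, 28, 30, 26. Mean = 29.

29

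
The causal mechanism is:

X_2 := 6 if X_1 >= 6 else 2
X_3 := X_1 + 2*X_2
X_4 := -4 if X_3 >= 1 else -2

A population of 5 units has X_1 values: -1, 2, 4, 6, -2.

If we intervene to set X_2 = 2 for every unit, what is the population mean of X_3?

5.8

do(X_2=2) breaks X_2's dependence on X_1. With X_2=2 fixed, X_3 across the units is 3, 6, 8, 10, 2, mean 5.8.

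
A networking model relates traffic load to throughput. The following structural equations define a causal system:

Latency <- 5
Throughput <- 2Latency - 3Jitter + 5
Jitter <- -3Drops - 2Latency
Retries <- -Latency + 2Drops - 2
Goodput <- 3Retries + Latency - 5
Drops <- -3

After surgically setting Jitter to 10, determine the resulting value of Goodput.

-39

Under do(Jitter=10), the mechanism Jitter <- -3Drops - 2Latency is discarded; Jitter is fixed at 10.
Since Goodput is not a descendant of the intervened variable, it is unaffected.
Retries = -Latency + 2Drops - 2  [with Latency=5, Drops=-3]  = -13
Goodput = 3Retries + Latency - 5  [with Retries=-13, Latency=5]  = -39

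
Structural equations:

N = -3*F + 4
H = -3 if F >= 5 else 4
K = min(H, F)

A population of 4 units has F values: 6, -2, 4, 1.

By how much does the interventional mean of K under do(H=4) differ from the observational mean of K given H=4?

0.75

Every unit gets H=4 under the intervention. K values become 4, -2, 4, 1; E[K|do(H=4)] = 1.75.
Conditioning on H=4 selects the 3 unit(s) with F ∈ {-2, 4, 1}. Their K values: -2, 4, 1. Mean = 1.
Difference = 1.75 − 1 = 0.75.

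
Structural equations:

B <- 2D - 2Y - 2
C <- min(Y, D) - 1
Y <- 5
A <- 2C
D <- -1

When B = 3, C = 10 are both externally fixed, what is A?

The joint intervention fixes B = 3, C = 10, removing each variable's own equation.
A = 2C  [with C=10]  = 20

20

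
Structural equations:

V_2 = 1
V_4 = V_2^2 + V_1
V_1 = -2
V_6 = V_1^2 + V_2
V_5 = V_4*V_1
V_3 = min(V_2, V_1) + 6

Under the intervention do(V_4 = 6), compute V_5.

-12

Intervening sets V_4 = 6 and removes its equation (V_4 = V_2^2 + V_1).
V_5 = V_4*V_1  [with V_4=6, V_1=-2]  = -12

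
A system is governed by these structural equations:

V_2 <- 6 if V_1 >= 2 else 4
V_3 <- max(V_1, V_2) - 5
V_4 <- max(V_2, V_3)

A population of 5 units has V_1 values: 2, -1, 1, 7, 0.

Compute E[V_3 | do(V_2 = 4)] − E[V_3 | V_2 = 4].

0.6

Every unit gets V_2=4 under the intervention. V_3 values become -1, -1, -1, 2, -1; E[V_3|do(V_2=4)] = -0.4.
Observing V_2=4 restricts to units where V_2's equation naturally yields 4: V_1 ∈ {-1, 1, 0}. In that subpopulation V_3 = -1, -1, -1, mean -1.
Difference = -0.4 − (-1) = 0.6.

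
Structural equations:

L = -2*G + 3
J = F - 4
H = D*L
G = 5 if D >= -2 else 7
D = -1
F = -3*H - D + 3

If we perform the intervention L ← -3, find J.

The intervention breaks the incoming arrows to L: L = -2*G + 3 no longer applies, and L = -3.
H = D*L  [with D=-1, L=-3]  = 3
F = -3*H - D + 3  [with H=3, D=-1]  = -5
J = F - 4  [with F=-5]  = -9

-9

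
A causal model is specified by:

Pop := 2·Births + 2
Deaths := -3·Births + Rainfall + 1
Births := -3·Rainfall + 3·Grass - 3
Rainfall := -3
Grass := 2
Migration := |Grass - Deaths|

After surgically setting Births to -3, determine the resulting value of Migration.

do(Births=-3) replaces the equation Births := -3·Rainfall + 3·Grass - 3 with the constant Births = -3.
Deaths = -3·Births + Rainfall + 1  [with Births=-3, Rainfall=-3]  = 7
Migration = |Grass - Deaths|  [with Grass=2, Deaths=7]  = 5

5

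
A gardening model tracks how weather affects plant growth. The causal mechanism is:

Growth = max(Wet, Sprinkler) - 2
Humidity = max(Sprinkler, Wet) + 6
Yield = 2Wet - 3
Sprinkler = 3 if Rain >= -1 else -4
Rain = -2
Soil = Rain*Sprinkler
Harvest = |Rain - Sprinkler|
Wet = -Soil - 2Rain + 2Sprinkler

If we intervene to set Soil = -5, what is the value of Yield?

-1

The intervention breaks the incoming arrows to Soil: Soil = Rain*Sprinkler no longer applies, and Soil = -5.
Sprinkler = 3 if Rain >= -1 else -4  [with Rain=-2]  = -4
Wet = -Soil - 2Rain + 2Sprinkler  [with Soil=-5, Rain=-2, Sprinkler=-4]  = 1
Yield = 2Wet - 3  [with Wet=1]  = -1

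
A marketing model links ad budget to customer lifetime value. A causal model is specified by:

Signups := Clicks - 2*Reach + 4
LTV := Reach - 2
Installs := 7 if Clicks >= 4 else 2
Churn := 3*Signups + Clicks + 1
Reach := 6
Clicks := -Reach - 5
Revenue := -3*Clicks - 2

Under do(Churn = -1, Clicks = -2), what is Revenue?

The joint intervention fixes Churn = -1, Clicks = -2, removing each variable's own equation.
Revenue = -3*Clicks - 2  [with Clicks=-2]  = 4

4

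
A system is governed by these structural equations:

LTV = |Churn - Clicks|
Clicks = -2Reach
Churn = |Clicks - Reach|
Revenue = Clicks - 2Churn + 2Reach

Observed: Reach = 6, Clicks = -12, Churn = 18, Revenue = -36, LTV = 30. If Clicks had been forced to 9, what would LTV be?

do(Clicks=9) replaces the equation Clicks = -2Reach with the constant Clicks = 9.
Churn = |Clicks - Reach|  [with Clicks=9, Reach=6]  = 3
LTV = |Churn - Clicks|  [with Churn=3, Clicks=9]  = 6

6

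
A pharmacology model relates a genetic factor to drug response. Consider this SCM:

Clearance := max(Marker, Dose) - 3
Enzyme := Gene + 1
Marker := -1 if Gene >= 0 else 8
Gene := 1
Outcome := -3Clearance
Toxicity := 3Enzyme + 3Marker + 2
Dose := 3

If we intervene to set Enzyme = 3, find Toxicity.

do(Enzyme=3) replaces the equation Enzyme := Gene + 1 with the constant Enzyme = 3.
Marker = -1 if Gene >= 0 else 8  [with Gene=1]  = -1
Toxicity = 3Enzyme + 3Marker + 2  [with Enzyme=3, Marker=-1]  = 8

8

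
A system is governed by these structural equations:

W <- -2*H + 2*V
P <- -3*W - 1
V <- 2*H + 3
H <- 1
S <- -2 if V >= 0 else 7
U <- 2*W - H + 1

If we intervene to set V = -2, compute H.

1

Under do(V=-2), the mechanism V <- 2*H + 3 is discarded; V is fixed at -2.
H is not downstream of the intervention, so its value is determined by the original equations.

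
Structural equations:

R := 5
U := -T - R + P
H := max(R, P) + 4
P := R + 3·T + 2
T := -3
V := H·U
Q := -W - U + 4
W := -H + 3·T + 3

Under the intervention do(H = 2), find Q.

16

do(H=2) replaces the equation H := max(R, P) + 4 with the constant H = 2.
P = R + 3·T + 2  [with R=5, T=-3]  = -2
U = -T - R + P  [with T=-3, R=5, P=-2]  = -4
W = -H + 3·T + 3  [with H=2, T=-3]  = -8
Q = -W - U + 4  [with W=-8, U=-4]  = 16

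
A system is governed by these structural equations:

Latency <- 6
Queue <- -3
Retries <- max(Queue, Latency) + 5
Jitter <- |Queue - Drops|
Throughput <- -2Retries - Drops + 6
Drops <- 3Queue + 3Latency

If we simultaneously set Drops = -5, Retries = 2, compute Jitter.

2

Setting Drops = -5, Retries = 2 by intervention discards those variables' equations.
Jitter = |Queue - Drops|  [with Queue=-3, Drops=-5]  = 2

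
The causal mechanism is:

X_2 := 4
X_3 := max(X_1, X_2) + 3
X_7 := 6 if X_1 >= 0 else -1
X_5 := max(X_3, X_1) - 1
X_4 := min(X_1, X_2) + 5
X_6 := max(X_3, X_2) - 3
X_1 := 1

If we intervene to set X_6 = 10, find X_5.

do(X_6=10) replaces the equation X_6 := max(X_3, X_2) - 3 with the constant X_6 = 10.
Since X_5 is not a descendant of the intervened variable, it is unaffected.
X_3 = max(X_1, X_2) + 3  [with X_1=1, X_2=4]  = 7
X_5 = max(X_3, X_1) - 1  [with X_3=7, X_1=1]  = 6

6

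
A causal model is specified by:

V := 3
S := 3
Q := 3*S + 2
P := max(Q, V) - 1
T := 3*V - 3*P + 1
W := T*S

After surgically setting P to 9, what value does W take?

-51

Under do(P=9), the mechanism P := max(Q, V) - 1 is discarded; P is fixed at 9.
T = 3*V - 3*P + 1  [with V=3, P=9]  = -17
W = T*S  [with T=-17, S=3]  = -51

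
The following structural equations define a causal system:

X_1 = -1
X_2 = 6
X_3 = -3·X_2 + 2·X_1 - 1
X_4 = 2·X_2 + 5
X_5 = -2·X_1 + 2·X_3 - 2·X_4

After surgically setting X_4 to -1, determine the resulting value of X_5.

-38

Intervening sets X_4 = -1 and removes its equation (X_4 = 2·X_2 + 5).
X_3 = -3·X_2 + 2·X_1 - 1  [with X_2=6, X_1=-1]  = -21
X_5 = -2·X_1 + 2·X_3 - 2·X_4  [with X_1=-1, X_3=-21, X_4=-1]  = -38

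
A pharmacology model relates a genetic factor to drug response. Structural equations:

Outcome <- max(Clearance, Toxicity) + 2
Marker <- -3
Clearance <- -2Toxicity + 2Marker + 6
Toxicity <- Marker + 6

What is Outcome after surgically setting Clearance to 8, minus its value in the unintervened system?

5

The intervention breaks the incoming arrows to Clearance: Clearance <- -2Toxicity + 2Marker + 6 no longer applies, and Clearance = 8.
Toxicity = Marker + 6  [with Marker=-3]  = 3
Outcome = max(Clearance, Toxicity) + 2  [with Clearance=8, Toxicity=3]  = 10
Without intervention: Toxicity = Marker + 6  [with Marker=-3]  = 3; Clearance = -2Toxicity + 2Marker + 6  [with Toxicity=3, Marker=-3]  = -6; Outcome = max(Clearance, Toxicity) + 2  [with Clearance=-6, Toxicity=3]  = 5.
Change = 10 − 5 = 5.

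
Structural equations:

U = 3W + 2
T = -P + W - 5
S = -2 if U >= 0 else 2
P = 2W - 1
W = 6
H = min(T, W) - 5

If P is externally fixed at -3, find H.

-1

Under do(P=-3), the mechanism P = 2W - 1 is discarded; P is fixed at -3.
T = -P + W - 5  [with P=-3, W=6]  = 4
H = min(T, W) - 5  [with T=4, W=6]  = -1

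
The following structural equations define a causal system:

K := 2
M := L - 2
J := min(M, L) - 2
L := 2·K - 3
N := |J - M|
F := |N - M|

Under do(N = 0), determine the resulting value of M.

-1

do(N=0) replaces the equation N := |J - M| with the constant N = 0.
M is not downstream of the intervention, so its value is determined by the original equations.
L = 2·K - 3  [with K=2]  = 1
M = L - 2  [with L=1]  = -1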